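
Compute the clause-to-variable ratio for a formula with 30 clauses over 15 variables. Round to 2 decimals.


Clause-to-variable ratio = clauses / variables.
30 / 15 = 2.0.

2.0


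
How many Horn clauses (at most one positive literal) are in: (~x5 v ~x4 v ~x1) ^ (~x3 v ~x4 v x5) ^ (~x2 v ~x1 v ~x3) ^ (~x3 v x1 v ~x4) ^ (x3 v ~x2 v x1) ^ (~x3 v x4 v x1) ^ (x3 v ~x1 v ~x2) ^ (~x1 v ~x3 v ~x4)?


A Horn clause has at most one positive literal.
Clause 1: 0 positive lit(s) -> Horn
Clause 2: 1 positive lit(s) -> Horn
Clause 3: 0 positive lit(s) -> Horn
Clause 4: 1 positive lit(s) -> Horn
Clause 5: 2 positive lit(s) -> not Horn
Clause 6: 2 positive lit(s) -> not Horn
Clause 7: 1 positive lit(s) -> Horn
Clause 8: 0 positive lit(s) -> Horn
Total Horn clauses = 6.

6


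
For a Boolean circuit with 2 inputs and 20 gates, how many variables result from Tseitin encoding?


The Tseitin transformation introduces one auxiliary variable per gate.
Total variables = inputs + gates = 2 + 20 = 22.

22


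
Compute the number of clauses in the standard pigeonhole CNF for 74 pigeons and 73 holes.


The PHP encoding has two parts:
1) At-least-one-hole clauses: 74 (one per pigeon, each with 73 literals).
2) At-most-one-pigeon-per-hole clauses: 73 holes * C(74,2) = 73 * 2701 = 197173.
Total clauses = 74 + 197173 = 197247.

197247


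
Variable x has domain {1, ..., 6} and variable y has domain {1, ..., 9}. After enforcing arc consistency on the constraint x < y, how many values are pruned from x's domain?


For the constraint x < y, x needs a supporting value in y's domain.
x can be at most 8 (one less than y's maximum).
Valid x values from domain: 6 out of 6.
Pruned = 6 - 6 = 0.

0


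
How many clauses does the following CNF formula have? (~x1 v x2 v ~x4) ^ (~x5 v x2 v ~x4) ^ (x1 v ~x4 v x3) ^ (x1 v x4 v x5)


Each group enclosed in parentheses joined by ^ is one clause.
Counting the conjuncts: 4 clauses.

4


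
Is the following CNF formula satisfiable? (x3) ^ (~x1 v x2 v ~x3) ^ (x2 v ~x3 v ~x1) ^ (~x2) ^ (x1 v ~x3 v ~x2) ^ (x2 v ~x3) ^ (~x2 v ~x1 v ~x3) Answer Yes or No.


Check all 8 possible truth assignments.
Number of satisfying assignments found: 0.
The formula is unsatisfiable.

No


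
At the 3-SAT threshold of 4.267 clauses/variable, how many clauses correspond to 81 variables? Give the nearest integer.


The 3-SAT phase transition occurs at approximately 4.267 clauses per variable.
m = 4.267 * 81 = 345.627.
Rounded to nearest integer: 346.

346


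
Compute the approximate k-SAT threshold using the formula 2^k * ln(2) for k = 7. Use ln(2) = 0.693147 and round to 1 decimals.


Using the asymptotic formula: threshold ~ 2^k * ln(2).
2^7 = 128.
128 * 0.693147 = 88.7.

88.7


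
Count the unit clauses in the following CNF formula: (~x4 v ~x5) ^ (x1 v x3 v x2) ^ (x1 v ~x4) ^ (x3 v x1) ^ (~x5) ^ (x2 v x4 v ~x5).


A unit clause contains exactly one literal.
Unit clauses found: (~x5).
Count = 1.

1


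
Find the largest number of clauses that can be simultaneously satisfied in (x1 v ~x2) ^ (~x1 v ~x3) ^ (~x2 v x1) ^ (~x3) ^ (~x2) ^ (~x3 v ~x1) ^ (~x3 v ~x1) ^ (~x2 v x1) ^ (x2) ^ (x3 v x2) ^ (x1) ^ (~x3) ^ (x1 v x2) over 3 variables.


Enumerate all 8 truth assignments.
For each, count how many of the 13 clauses are satisfied.
The formula is not fully satisfiable, so the maximum is below 13.
Maximum simultaneously satisfiable clauses = 12.

12


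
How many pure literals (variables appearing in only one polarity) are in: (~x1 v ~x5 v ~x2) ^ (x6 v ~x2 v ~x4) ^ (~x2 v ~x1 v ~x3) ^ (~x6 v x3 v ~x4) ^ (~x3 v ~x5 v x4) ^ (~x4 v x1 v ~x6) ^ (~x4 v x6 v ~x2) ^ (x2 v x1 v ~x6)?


A pure literal appears in only one polarity across all clauses.
Pure literals: x5 (negative only).
Count = 1.

1


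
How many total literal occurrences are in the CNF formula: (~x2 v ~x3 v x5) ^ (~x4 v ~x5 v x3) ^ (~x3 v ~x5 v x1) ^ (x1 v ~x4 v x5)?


Clause lengths: 3, 3, 3, 3.
Sum = 3 + 3 + 3 + 3 = 12.

12


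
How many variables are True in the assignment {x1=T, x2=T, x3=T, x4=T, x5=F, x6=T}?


The weight is the number of variables assigned True.
True variables: x1, x2, x3, x4, x6.
Weight = 5.

5


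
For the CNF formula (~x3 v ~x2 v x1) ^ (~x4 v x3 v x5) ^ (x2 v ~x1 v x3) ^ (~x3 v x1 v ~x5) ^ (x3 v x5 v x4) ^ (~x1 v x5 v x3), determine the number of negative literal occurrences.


Scan each clause for negated literals.
Clause 1: 2 negative; Clause 2: 1 negative; Clause 3: 1 negative; Clause 4: 2 negative; Clause 5: 0 negative; Clause 6: 1 negative.
Total negative literal occurrences = 7.

7


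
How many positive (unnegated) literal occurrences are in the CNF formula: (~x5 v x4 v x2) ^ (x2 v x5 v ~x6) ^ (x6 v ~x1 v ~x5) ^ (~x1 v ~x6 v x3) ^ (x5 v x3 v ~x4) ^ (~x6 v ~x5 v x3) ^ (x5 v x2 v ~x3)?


Scan each clause for unnegated literals.
Clause 1: 2 positive; Clause 2: 2 positive; Clause 3: 1 positive; Clause 4: 1 positive; Clause 5: 2 positive; Clause 6: 1 positive; Clause 7: 2 positive.
Total positive literal occurrences = 11.

11


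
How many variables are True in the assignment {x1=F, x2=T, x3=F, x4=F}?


The weight is the number of variables assigned True.
True variables: x2.
Weight = 1.

1


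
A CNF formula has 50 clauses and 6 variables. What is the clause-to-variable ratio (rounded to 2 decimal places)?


Clause-to-variable ratio = clauses / variables.
50 / 6 = 8.33.

8.33


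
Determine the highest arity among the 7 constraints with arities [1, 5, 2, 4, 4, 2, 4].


The arities are: 1, 5, 2, 4, 4, 2, 4.
Scan for the maximum value.
Maximum arity = 5.

5


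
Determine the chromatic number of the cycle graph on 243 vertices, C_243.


An odd cycle cannot be 2-colored: alternating two colors around the cycle returns to the start with a conflict.
Since 243 is odd, three colors are required (and three suffice).
Chromatic number = 3.

3


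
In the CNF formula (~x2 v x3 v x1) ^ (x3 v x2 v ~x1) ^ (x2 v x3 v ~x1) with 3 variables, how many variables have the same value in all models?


Find all satisfying assignments: 6 model(s).
Check which variables have the same value in every model.
No variable is fixed across all models.
Backbone size = 0.

0


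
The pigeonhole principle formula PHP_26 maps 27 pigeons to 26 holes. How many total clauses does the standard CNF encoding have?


The PHP encoding has two parts:
1) At-least-one-hole clauses: 27 (one per pigeon, each with 26 literals).
2) At-most-one-pigeon-per-hole clauses: 26 holes * C(27,2) = 26 * 351 = 9126.
Total clauses = 27 + 9126 = 9153.

9153


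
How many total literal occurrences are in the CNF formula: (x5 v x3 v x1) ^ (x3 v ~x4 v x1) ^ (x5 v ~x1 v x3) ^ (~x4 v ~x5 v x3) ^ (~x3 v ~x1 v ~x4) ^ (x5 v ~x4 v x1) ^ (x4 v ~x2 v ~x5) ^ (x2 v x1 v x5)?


Clause lengths: 3, 3, 3, 3, 3, 3, 3, 3.
Sum = 3 + 3 + 3 + 3 + 3 + 3 + 3 + 3 = 24.

24


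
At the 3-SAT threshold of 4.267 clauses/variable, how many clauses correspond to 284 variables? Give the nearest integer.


The 3-SAT phase transition occurs at approximately 4.267 clauses per variable.
m = 4.267 * 284 = 1211.828.
Rounded to nearest integer: 1212.

1212


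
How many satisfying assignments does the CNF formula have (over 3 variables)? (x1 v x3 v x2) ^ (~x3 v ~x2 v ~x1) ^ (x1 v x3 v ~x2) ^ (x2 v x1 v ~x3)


Enumerate all 8 truth assignments over 3 variables.
Test each against every clause.
Satisfying assignments found: 4.

4


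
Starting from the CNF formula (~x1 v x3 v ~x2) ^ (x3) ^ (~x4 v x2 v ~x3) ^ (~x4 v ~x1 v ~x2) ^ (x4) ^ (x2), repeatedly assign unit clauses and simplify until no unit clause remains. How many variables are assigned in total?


Unit propagation repeatedly assigns the literal in any unit clause, then simplifies.
Assignments in order: x3 = T, x4 = T, x2 = T, x1 = F.
No further unit clauses remain.
Total variables assigned = 4.

4


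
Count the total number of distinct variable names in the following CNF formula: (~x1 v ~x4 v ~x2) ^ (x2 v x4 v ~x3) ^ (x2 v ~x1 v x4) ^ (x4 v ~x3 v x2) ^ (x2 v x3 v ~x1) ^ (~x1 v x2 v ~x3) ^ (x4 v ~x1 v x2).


Identify each distinct variable in the formula.
Variables found: x1, x2, x3, x4.
Total distinct variables = 4.

4


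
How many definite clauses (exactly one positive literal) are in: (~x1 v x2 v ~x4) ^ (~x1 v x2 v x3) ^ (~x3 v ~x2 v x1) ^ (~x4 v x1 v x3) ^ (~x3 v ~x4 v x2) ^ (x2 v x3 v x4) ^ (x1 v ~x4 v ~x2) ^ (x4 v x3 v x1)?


A definite clause has exactly one positive literal.
Clause 1: 1 positive -> definite
Clause 2: 2 positive -> not definite
Clause 3: 1 positive -> definite
Clause 4: 2 positive -> not definite
Clause 5: 1 positive -> definite
Clause 6: 3 positive -> not definite
Clause 7: 1 positive -> definite
Clause 8: 3 positive -> not definite
Definite clause count = 4.

4


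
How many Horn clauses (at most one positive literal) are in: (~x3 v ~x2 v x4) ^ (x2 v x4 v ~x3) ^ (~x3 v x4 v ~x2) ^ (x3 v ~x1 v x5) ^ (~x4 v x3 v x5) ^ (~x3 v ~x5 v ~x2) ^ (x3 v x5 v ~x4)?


A Horn clause has at most one positive literal.
Clause 1: 1 positive lit(s) -> Horn
Clause 2: 2 positive lit(s) -> not Horn
Clause 3: 1 positive lit(s) -> Horn
Clause 4: 2 positive lit(s) -> not Horn
Clause 5: 2 positive lit(s) -> not Horn
Clause 6: 0 positive lit(s) -> Horn
Clause 7: 2 positive lit(s) -> not Horn
Total Horn clauses = 3.

3


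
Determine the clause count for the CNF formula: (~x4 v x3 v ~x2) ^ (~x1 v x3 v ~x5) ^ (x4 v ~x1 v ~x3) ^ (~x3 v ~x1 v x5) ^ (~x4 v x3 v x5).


Each group enclosed in parentheses joined by ^ is one clause.
Counting the conjuncts: 5 clauses.

5


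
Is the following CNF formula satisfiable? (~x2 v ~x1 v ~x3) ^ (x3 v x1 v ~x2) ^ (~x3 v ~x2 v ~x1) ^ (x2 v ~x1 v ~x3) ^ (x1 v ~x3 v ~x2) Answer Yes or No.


Check all 8 possible truth assignments.
Number of satisfying assignments found: 4.
The formula is satisfiable.

Yes


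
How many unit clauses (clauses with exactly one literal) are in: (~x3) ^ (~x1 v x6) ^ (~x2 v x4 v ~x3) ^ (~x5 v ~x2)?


A unit clause contains exactly one literal.
Unit clauses found: (~x3).
Count = 1.

1


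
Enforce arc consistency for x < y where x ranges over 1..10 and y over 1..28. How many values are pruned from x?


For the constraint x < y, x needs a supporting value in y's domain.
x can be at most 27 (one less than y's maximum).
Valid x values from domain: 10 out of 10.
Pruned = 10 - 10 = 0.

0


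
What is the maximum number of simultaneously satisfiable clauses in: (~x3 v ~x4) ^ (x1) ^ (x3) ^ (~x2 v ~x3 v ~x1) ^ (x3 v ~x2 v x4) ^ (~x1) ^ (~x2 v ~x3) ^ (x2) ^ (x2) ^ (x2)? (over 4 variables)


Enumerate all 16 truth assignments.
For each, count how many of the 10 clauses are satisfied.
The formula is not fully satisfiable, so the maximum is below 10.
Maximum simultaneously satisfiable clauses = 8.

8


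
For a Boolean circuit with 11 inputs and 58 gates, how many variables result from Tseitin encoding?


The Tseitin transformation introduces one auxiliary variable per gate.
Total variables = inputs + gates = 11 + 58 = 69.

69


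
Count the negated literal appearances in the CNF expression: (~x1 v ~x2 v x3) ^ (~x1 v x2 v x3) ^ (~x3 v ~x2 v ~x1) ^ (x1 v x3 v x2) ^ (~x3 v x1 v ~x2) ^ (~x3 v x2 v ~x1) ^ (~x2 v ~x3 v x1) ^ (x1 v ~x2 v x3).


Scan each clause for negated literals.
Clause 1: 2 negative; Clause 2: 1 negative; Clause 3: 3 negative; Clause 4: 0 negative; Clause 5: 2 negative; Clause 6: 2 negative; Clause 7: 2 negative; Clause 8: 1 negative.
Total negative literal occurrences = 13.

13


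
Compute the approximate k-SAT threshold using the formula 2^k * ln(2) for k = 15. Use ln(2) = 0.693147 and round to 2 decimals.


Using the asymptotic formula: threshold ~ 2^k * ln(2).
2^15 = 32768.
32768 * 0.693147 = 22713.04.

22713.04


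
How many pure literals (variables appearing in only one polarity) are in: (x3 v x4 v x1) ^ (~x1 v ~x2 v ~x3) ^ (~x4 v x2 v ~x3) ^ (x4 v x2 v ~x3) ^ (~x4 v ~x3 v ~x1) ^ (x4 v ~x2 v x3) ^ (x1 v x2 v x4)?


A pure literal appears in only one polarity across all clauses.
No pure literals found.
Count = 0.

0


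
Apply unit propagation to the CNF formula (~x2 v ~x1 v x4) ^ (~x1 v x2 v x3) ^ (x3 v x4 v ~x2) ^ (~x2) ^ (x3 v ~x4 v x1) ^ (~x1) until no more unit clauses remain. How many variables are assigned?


Unit propagation repeatedly assigns the literal in any unit clause, then simplifies.
Assignments in order: x2 = F, x1 = F.
No further unit clauses remain.
Total variables assigned = 2.

2


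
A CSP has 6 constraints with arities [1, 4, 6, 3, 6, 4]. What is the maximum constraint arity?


The arities are: 1, 4, 6, 3, 6, 4.
Scan for the maximum value.
Maximum arity = 6.

6


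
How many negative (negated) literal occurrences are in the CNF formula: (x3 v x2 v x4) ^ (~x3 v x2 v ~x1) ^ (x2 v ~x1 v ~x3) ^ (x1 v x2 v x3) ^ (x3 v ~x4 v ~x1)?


Scan each clause for negated literals.
Clause 1: 0 negative; Clause 2: 2 negative; Clause 3: 2 negative; Clause 4: 0 negative; Clause 5: 2 negative.
Total negative literal occurrences = 6.

6


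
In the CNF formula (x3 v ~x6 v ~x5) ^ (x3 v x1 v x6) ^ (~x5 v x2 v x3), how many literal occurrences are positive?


Scan each clause for unnegated literals.
Clause 1: 1 positive; Clause 2: 3 positive; Clause 3: 2 positive.
Total positive literal occurrences = 6.

6


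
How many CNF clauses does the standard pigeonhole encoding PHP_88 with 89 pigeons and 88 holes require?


The PHP encoding has two parts:
1) At-least-one-hole clauses: 89 (one per pigeon, each with 88 literals).
2) At-most-one-pigeon-per-hole clauses: 88 holes * C(89,2) = 88 * 3916 = 344608.
Total clauses = 89 + 344608 = 344697.

344697


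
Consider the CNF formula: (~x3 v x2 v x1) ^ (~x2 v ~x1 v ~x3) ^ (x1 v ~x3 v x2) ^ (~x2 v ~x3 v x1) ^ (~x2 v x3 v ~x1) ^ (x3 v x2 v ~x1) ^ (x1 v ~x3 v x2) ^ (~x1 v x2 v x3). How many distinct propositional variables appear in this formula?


Identify each distinct variable in the formula.
Variables found: x1, x2, x3.
Total distinct variables = 3.

3


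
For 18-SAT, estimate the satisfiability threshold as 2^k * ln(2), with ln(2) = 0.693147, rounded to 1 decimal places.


Using the asymptotic formula: threshold ~ 2^k * ln(2).
2^18 = 262144.
262144 * 0.693147 = 181704.3.

181704.3


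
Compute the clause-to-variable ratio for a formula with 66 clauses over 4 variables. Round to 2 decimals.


Clause-to-variable ratio = clauses / variables.
66 / 4 = 16.5.

16.5


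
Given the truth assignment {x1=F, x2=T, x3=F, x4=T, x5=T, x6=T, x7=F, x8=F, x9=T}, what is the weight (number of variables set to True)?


The weight is the number of variables assigned True.
True variables: x2, x4, x5, x6, x9.
Weight = 5.

5


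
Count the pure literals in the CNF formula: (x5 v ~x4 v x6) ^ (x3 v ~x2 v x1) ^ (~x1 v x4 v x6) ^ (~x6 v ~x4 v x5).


A pure literal appears in only one polarity across all clauses.
Pure literals: x2 (negative only), x3 (positive only), x5 (positive only).
Count = 3.

3


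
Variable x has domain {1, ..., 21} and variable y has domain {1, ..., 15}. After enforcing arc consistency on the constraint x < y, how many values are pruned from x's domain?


For the constraint x < y, x needs a supporting value in y's domain.
x can be at most 14 (one less than y's maximum).
Valid x values from domain: 14 out of 21.
Pruned = 21 - 14 = 7.

7


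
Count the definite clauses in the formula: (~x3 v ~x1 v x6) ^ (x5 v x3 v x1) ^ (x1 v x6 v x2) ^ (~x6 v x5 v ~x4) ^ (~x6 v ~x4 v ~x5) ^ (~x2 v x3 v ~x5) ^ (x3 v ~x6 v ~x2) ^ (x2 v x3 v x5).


A definite clause has exactly one positive literal.
Clause 1: 1 positive -> definite
Clause 2: 3 positive -> not definite
Clause 3: 3 positive -> not definite
Clause 4: 1 positive -> definite
Clause 5: 0 positive -> not definite
Clause 6: 1 positive -> definite
Clause 7: 1 positive -> definite
Clause 8: 3 positive -> not definite
Definite clause count = 4.

4


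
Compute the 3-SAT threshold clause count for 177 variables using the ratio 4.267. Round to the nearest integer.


The 3-SAT phase transition occurs at approximately 4.267 clauses per variable.
m = 4.267 * 177 = 755.259.
Rounded to nearest integer: 755.

755


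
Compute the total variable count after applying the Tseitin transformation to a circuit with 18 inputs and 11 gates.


The Tseitin transformation introduces one auxiliary variable per gate.
Total variables = inputs + gates = 18 + 11 = 29.

29


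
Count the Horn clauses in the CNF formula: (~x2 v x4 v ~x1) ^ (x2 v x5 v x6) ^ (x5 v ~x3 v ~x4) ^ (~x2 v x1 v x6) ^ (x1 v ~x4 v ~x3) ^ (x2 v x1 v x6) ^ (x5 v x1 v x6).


A Horn clause has at most one positive literal.
Clause 1: 1 positive lit(s) -> Horn
Clause 2: 3 positive lit(s) -> not Horn
Clause 3: 1 positive lit(s) -> Horn
Clause 4: 2 positive lit(s) -> not Horn
Clause 5: 1 positive lit(s) -> Horn
Clause 6: 3 positive lit(s) -> not Horn
Clause 7: 3 positive lit(s) -> not Horn
Total Horn clauses = 3.

3


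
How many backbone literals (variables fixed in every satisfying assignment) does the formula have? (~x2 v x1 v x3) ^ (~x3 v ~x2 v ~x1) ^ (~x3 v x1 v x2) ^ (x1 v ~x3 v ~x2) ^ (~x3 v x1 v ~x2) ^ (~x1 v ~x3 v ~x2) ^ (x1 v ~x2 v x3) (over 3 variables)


Find all satisfying assignments: 4 model(s).
Check which variables have the same value in every model.
No variable is fixed across all models.
Backbone size = 0.

0


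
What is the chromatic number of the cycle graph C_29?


An odd cycle cannot be 2-colored: alternating two colors around the cycle returns to the start with a conflict.
Since 29 is odd, three colors are required (and three suffice).
Chromatic number = 3.

3


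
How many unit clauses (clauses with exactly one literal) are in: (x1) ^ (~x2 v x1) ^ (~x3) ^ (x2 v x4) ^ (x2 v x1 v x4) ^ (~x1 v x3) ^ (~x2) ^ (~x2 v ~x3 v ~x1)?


A unit clause contains exactly one literal.
Unit clauses found: (x1), (~x3), (~x2).
Count = 3.

3


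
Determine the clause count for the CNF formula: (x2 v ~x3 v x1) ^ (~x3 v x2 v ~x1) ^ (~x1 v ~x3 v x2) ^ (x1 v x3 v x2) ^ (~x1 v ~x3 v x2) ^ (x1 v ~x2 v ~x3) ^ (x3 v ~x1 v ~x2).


Each group enclosed in parentheses joined by ^ is one clause.
Counting the conjuncts: 7 clauses.

7


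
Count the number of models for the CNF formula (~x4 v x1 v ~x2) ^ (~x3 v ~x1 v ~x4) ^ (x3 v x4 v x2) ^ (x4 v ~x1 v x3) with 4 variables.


Enumerate all 16 truth assignments over 4 variables.
Test each against every clause.
Satisfying assignments found: 9.

9


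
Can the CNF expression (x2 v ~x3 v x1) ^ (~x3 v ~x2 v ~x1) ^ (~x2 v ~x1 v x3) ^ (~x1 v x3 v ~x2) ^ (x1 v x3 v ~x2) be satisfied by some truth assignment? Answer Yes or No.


Check all 8 possible truth assignments.
Number of satisfying assignments found: 4.
The formula is satisfiable.

Yes


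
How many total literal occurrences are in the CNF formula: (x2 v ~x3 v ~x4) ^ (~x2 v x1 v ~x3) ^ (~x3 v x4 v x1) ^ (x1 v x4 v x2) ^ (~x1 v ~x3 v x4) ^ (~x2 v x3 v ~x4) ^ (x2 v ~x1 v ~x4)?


Clause lengths: 3, 3, 3, 3, 3, 3, 3.
Sum = 3 + 3 + 3 + 3 + 3 + 3 + 3 = 21.

21


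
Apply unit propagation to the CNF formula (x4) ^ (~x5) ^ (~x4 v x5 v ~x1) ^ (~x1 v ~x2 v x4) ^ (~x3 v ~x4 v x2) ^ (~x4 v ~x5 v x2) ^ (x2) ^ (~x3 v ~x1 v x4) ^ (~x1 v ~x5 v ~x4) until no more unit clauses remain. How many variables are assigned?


Unit propagation repeatedly assigns the literal in any unit clause, then simplifies.
Assignments in order: x4 = T, x5 = F, x1 = F, x2 = T.
No further unit clauses remain.
Total variables assigned = 4.

4


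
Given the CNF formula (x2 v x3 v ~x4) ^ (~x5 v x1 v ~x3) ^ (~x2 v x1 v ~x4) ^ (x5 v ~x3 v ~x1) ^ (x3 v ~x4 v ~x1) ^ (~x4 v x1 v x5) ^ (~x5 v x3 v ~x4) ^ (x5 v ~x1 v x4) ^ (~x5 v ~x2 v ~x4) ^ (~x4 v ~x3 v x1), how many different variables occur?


Identify each distinct variable in the formula.
Variables found: x1, x2, x3, x4, x5.
Total distinct variables = 5.

5


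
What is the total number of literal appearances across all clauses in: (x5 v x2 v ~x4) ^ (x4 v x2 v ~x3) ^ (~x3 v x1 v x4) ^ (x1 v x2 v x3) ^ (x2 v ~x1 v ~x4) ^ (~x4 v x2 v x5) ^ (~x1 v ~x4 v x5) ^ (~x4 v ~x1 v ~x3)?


Clause lengths: 3, 3, 3, 3, 3, 3, 3, 3.
Sum = 3 + 3 + 3 + 3 + 3 + 3 + 3 + 3 = 24.

24


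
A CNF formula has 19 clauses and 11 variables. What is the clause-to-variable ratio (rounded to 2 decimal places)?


Clause-to-variable ratio = clauses / variables.
19 / 11 = 1.73.

1.73


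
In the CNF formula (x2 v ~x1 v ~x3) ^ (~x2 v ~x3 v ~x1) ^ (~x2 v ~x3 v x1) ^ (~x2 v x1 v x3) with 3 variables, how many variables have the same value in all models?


Find all satisfying assignments: 4 model(s).
Check which variables have the same value in every model.
No variable is fixed across all models.
Backbone size = 0.

0


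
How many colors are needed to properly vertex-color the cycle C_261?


An odd cycle cannot be 2-colored: alternating two colors around the cycle returns to the start with a conflict.
Since 261 is odd, three colors are required (and three suffice).
Chromatic number = 3.

3


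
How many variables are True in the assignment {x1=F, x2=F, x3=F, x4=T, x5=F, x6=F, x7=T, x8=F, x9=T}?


The weight is the number of variables assigned True.
True variables: x4, x7, x9.
Weight = 3.

3


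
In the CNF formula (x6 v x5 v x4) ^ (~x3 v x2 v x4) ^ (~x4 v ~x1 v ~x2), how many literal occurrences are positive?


Scan each clause for unnegated literals.
Clause 1: 3 positive; Clause 2: 2 positive; Clause 3: 0 positive.
Total positive literal occurrences = 5.

5


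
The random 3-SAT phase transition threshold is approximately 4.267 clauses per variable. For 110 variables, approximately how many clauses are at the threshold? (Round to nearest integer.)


The 3-SAT phase transition occurs at approximately 4.267 clauses per variable.
m = 4.267 * 110 = 469.37.
Rounded to nearest integer: 469.

469


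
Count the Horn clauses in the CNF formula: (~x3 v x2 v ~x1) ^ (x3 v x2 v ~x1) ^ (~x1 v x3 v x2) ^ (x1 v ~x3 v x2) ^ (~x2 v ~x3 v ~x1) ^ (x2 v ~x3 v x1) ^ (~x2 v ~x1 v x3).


A Horn clause has at most one positive literal.
Clause 1: 1 positive lit(s) -> Horn
Clause 2: 2 positive lit(s) -> not Horn
Clause 3: 2 positive lit(s) -> not Horn
Clause 4: 2 positive lit(s) -> not Horn
Clause 5: 0 positive lit(s) -> Horn
Clause 6: 2 positive lit(s) -> not Horn
Clause 7: 1 positive lit(s) -> Horn
Total Horn clauses = 3.

3


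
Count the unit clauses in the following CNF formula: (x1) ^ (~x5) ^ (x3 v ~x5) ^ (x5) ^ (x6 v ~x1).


A unit clause contains exactly one literal.
Unit clauses found: (x1), (~x5), (x5).
Count = 3.

3


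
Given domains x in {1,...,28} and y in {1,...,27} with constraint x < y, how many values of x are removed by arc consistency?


For the constraint x < y, x needs a supporting value in y's domain.
x can be at most 26 (one less than y's maximum).
Valid x values from domain: 26 out of 28.
Pruned = 28 - 26 = 2.

2


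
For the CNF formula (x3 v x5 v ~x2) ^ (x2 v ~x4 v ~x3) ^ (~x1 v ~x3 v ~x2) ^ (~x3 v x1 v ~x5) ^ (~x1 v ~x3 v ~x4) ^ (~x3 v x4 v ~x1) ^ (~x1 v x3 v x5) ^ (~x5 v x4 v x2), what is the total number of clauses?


Each group enclosed in parentheses joined by ^ is one clause.
Counting the conjuncts: 8 clauses.

8


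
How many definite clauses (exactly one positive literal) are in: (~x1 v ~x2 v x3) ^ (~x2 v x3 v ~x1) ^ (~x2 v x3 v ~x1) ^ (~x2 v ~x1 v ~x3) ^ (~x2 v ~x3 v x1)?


A definite clause has exactly one positive literal.
Clause 1: 1 positive -> definite
Clause 2: 1 positive -> definite
Clause 3: 1 positive -> definite
Clause 4: 0 positive -> not definite
Clause 5: 1 positive -> definite
Definite clause count = 4.

4


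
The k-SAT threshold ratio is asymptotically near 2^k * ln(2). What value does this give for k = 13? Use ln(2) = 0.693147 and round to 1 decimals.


Using the asymptotic formula: threshold ~ 2^k * ln(2).
2^13 = 8192.
8192 * 0.693147 = 5678.3.

5678.3


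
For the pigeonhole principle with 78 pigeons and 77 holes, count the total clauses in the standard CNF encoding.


The PHP encoding has two parts:
1) At-least-one-hole clauses: 78 (one per pigeon, each with 77 literals).
2) At-most-one-pigeon-per-hole clauses: 77 holes * C(78,2) = 77 * 3003 = 231231.
Total clauses = 78 + 231231 = 231309.

231309


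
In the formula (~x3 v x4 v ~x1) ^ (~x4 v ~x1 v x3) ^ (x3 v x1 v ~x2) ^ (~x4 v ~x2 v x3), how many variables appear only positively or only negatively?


A pure literal appears in only one polarity across all clauses.
Pure literals: x2 (negative only).
Count = 1.

1


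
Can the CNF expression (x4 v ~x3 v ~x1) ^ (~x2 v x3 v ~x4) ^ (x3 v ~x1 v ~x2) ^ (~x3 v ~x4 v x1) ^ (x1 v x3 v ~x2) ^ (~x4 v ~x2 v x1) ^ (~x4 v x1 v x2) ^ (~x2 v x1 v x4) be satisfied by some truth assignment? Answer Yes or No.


Check all 16 possible truth assignments.
Number of satisfying assignments found: 6.
The formula is satisfiable.

Yes


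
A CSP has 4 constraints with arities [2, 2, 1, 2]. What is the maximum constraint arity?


The arities are: 2, 2, 1, 2.
Scan for the maximum value.
Maximum arity = 2.

2


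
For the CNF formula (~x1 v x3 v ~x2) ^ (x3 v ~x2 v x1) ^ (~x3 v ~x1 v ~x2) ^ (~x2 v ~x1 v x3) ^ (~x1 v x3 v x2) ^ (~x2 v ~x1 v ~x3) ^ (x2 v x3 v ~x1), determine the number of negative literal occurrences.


Scan each clause for negated literals.
Clause 1: 2 negative; Clause 2: 1 negative; Clause 3: 3 negative; Clause 4: 2 negative; Clause 5: 1 negative; Clause 6: 3 negative; Clause 7: 1 negative.
Total negative literal occurrences = 13.

13


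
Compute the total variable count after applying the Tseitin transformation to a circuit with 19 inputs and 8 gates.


The Tseitin transformation introduces one auxiliary variable per gate.
Total variables = inputs + gates = 19 + 8 = 27.

27


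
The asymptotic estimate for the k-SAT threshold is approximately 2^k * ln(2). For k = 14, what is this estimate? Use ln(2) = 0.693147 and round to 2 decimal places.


Using the asymptotic formula: threshold ~ 2^k * ln(2).
2^14 = 16384.
16384 * 0.693147 = 11356.52.

11356.52


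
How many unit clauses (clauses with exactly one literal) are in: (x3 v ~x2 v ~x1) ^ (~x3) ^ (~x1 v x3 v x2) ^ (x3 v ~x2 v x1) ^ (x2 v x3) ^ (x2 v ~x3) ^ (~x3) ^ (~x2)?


A unit clause contains exactly one literal.
Unit clauses found: (~x3), (~x3), (~x2).
Count = 3.

3


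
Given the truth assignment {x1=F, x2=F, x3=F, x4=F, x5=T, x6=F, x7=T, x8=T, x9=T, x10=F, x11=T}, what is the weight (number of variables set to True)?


The weight is the number of variables assigned True.
True variables: x5, x7, x8, x9, x11.
Weight = 5.

5


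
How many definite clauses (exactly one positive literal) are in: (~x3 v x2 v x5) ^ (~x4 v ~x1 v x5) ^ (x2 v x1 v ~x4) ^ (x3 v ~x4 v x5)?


A definite clause has exactly one positive literal.
Clause 1: 2 positive -> not definite
Clause 2: 1 positive -> definite
Clause 3: 2 positive -> not definite
Clause 4: 2 positive -> not definite
Definite clause count = 1.

1


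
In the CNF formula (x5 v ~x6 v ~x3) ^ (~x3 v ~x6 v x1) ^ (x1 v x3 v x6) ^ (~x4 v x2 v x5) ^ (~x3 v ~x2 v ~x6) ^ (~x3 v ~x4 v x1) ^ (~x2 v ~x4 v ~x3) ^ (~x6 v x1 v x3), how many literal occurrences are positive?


Scan each clause for unnegated literals.
Clause 1: 1 positive; Clause 2: 1 positive; Clause 3: 3 positive; Clause 4: 2 positive; Clause 5: 0 positive; Clause 6: 1 positive; Clause 7: 0 positive; Clause 8: 2 positive.
Total positive literal occurrences = 10.

10


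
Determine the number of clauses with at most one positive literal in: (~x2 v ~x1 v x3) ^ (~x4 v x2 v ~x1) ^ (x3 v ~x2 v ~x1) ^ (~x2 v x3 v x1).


A Horn clause has at most one positive literal.
Clause 1: 1 positive lit(s) -> Horn
Clause 2: 1 positive lit(s) -> Horn
Clause 3: 1 positive lit(s) -> Horn
Clause 4: 2 positive lit(s) -> not Horn
Total Horn clauses = 3.

3


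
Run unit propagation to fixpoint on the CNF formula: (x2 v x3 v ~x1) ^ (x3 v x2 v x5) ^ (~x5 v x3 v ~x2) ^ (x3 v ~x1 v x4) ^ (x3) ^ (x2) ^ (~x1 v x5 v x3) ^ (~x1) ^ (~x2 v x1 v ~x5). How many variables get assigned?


Unit propagation repeatedly assigns the literal in any unit clause, then simplifies.
Assignments in order: x3 = T, x2 = T, x1 = F, x5 = F.
No further unit clauses remain.
Total variables assigned = 4.

4


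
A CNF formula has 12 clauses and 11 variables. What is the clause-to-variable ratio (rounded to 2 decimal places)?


Clause-to-variable ratio = clauses / variables.
12 / 11 = 1.09.

1.09


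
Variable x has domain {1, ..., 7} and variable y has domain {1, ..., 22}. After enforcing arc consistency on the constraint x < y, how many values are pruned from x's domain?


For the constraint x < y, x needs a supporting value in y's domain.
x can be at most 21 (one less than y's maximum).
Valid x values from domain: 7 out of 7.
Pruned = 7 - 7 = 0.

0


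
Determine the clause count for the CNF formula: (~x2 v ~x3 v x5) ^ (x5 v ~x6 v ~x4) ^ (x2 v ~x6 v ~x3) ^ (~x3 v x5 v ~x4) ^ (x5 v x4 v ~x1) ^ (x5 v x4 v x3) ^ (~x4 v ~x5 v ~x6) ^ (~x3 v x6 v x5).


Each group enclosed in parentheses joined by ^ is one clause.
Counting the conjuncts: 8 clauses.

8


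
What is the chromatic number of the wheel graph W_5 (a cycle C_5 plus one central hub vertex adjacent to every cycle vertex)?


W_5 consists of the cycle C_5 together with a hub vertex adjacent to every cycle vertex.
The cycle C_5 needs 3 colors (odd cycle -> 3).
The hub is adjacent to every cycle vertex, so it must receive a new color distinct from all of them.
Chromatic number = 3 + 1 = 4.

4


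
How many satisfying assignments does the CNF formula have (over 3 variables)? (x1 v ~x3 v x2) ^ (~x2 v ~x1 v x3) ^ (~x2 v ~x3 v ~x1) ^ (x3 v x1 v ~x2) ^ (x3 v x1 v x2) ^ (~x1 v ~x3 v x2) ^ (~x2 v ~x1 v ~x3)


Enumerate all 8 truth assignments over 3 variables.
Test each against every clause.
Satisfying assignments found: 2.

2


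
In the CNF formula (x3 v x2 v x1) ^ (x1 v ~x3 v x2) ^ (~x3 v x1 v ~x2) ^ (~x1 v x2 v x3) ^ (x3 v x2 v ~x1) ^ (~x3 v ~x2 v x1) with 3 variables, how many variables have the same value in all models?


Find all satisfying assignments: 4 model(s).
Check which variables have the same value in every model.
No variable is fixed across all models.
Backbone size = 0.

0


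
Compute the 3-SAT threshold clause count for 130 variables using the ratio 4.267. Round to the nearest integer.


The 3-SAT phase transition occurs at approximately 4.267 clauses per variable.
m = 4.267 * 130 = 554.71.
Rounded to nearest integer: 555.

555


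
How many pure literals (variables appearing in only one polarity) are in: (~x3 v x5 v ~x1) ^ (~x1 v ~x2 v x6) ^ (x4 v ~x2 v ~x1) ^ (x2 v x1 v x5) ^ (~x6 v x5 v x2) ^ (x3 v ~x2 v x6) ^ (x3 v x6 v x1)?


A pure literal appears in only one polarity across all clauses.
Pure literals: x4 (positive only), x5 (positive only).
Count = 2.

2


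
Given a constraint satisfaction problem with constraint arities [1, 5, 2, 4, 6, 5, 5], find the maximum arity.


The arities are: 1, 5, 2, 4, 6, 5, 5.
Scan for the maximum value.
Maximum arity = 6.

6


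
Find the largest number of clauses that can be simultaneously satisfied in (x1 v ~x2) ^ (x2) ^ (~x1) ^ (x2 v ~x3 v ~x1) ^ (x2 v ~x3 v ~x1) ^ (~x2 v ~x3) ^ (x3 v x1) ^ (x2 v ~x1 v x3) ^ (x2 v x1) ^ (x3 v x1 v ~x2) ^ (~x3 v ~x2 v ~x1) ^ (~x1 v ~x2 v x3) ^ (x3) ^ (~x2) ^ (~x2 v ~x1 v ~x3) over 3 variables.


Enumerate all 8 truth assignments.
For each, count how many of the 15 clauses are satisfied.
The formula is not fully satisfiable, so the maximum is below 15.
Maximum simultaneously satisfiable clauses = 13.

13


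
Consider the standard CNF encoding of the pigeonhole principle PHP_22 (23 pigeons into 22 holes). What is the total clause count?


The PHP encoding has two parts:
1) At-least-one-hole clauses: 23 (one per pigeon, each with 22 literals).
2) At-most-one-pigeon-per-hole clauses: 22 holes * C(23,2) = 22 * 253 = 5566.
Total clauses = 23 + 5566 = 5589.

5589


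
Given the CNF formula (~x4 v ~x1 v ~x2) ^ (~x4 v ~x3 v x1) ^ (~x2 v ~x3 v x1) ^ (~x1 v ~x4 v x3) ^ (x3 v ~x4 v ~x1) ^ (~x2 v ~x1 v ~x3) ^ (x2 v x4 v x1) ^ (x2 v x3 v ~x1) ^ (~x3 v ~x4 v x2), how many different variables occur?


Identify each distinct variable in the formula.
Variables found: x1, x2, x3, x4.
Total distinct variables = 4.

4


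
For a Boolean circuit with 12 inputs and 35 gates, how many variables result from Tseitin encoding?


The Tseitin transformation introduces one auxiliary variable per gate.
Total variables = inputs + gates = 12 + 35 = 47.

47


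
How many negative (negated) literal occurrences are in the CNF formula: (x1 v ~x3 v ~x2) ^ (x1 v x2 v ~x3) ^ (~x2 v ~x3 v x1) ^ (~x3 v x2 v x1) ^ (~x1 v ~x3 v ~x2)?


Scan each clause for negated literals.
Clause 1: 2 negative; Clause 2: 1 negative; Clause 3: 2 negative; Clause 4: 1 negative; Clause 5: 3 negative.
Total negative literal occurrences = 9.

9


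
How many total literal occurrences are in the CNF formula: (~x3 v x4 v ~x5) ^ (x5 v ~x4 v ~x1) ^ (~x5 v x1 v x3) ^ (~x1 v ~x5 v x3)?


Clause lengths: 3, 3, 3, 3.
Sum = 3 + 3 + 3 + 3 = 12.

12


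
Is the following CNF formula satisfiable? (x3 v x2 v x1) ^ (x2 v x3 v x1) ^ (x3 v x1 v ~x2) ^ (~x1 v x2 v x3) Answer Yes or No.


Check all 8 possible truth assignments.
Number of satisfying assignments found: 5.
The formula is satisfiable.

Yes


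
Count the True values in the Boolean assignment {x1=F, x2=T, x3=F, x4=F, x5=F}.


The weight is the number of variables assigned True.
True variables: x2.
Weight = 1.

1


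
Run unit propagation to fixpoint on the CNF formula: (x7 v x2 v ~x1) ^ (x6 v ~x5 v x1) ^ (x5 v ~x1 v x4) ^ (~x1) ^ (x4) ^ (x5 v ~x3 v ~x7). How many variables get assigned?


Unit propagation repeatedly assigns the literal in any unit clause, then simplifies.
Assignments in order: x1 = F, x4 = T.
No further unit clauses remain.
Total variables assigned = 2.

2


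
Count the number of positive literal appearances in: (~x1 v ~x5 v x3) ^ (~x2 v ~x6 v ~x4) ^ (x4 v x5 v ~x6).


Scan each clause for unnegated literals.
Clause 1: 1 positive; Clause 2: 0 positive; Clause 3: 2 positive.
Total positive literal occurrences = 3.

3


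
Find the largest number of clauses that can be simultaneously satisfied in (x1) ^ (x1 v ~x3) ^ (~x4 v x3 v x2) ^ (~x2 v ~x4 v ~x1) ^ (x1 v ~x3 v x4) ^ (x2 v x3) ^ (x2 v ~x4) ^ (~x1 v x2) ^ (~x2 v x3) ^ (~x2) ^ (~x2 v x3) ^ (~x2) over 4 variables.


Enumerate all 16 truth assignments.
For each, count how many of the 12 clauses are satisfied.
The formula is not fully satisfiable, so the maximum is below 12.
Maximum simultaneously satisfiable clauses = 11.

11


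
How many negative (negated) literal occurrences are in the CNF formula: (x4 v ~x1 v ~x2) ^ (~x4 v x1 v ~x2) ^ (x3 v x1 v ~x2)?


Scan each clause for negated literals.
Clause 1: 2 negative; Clause 2: 2 negative; Clause 3: 1 negative.
Total negative literal occurrences = 5.

5


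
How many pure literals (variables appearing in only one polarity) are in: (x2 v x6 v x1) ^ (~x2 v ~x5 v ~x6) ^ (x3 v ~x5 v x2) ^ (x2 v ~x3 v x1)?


A pure literal appears in only one polarity across all clauses.
Pure literals: x1 (positive only), x5 (negative only).
Count = 2.

2


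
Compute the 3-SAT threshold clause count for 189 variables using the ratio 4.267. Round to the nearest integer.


The 3-SAT phase transition occurs at approximately 4.267 clauses per variable.
m = 4.267 * 189 = 806.463.
Rounded to nearest integer: 806.

806


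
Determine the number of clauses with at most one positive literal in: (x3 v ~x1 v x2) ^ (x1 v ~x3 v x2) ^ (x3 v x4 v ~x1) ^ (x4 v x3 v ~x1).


A Horn clause has at most one positive literal.
Clause 1: 2 positive lit(s) -> not Horn
Clause 2: 2 positive lit(s) -> not Horn
Clause 3: 2 positive lit(s) -> not Horn
Clause 4: 2 positive lit(s) -> not Horn
Total Horn clauses = 0.

0


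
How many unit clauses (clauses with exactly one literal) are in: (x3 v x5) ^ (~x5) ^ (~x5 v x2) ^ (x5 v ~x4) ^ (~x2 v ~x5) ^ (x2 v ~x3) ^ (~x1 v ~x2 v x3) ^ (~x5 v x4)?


A unit clause contains exactly one literal.
Unit clauses found: (~x5).
Count = 1.

1


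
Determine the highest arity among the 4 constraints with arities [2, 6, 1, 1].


The arities are: 2, 6, 1, 1.
Scan for the maximum value.
Maximum arity = 6.

6


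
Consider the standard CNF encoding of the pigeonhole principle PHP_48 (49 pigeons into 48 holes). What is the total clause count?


The PHP encoding has two parts:
1) At-least-one-hole clauses: 49 (one per pigeon, each with 48 literals).
2) At-most-one-pigeon-per-hole clauses: 48 holes * C(49,2) = 48 * 1176 = 56448.
Total clauses = 49 + 56448 = 56497.

56497


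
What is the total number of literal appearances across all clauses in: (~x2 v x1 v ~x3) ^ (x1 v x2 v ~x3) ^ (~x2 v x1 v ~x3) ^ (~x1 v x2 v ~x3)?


Clause lengths: 3, 3, 3, 3.
Sum = 3 + 3 + 3 + 3 = 12.

12


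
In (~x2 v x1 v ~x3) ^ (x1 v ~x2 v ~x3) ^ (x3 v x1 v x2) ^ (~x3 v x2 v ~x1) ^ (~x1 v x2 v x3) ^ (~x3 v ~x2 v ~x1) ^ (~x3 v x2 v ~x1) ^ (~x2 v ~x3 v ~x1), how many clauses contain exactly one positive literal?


A definite clause has exactly one positive literal.
Clause 1: 1 positive -> definite
Clause 2: 1 positive -> definite
Clause 3: 3 positive -> not definite
Clause 4: 1 positive -> definite
Clause 5: 2 positive -> not definite
Clause 6: 0 positive -> not definite
Clause 7: 1 positive -> definite
Clause 8: 0 positive -> not definite
Definite clause count = 4.

4


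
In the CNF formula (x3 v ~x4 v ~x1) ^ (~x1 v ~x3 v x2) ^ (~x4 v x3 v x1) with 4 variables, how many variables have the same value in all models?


Find all satisfying assignments: 10 model(s).
Check which variables have the same value in every model.
No variable is fixed across all models.
Backbone size = 0.

0


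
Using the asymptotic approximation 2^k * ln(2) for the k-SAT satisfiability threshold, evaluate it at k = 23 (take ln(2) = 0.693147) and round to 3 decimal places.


Using the asymptotic formula: threshold ~ 2^k * ln(2).
2^23 = 8388608.
8388608 * 0.693147 = 5814538.469.

5814538.469


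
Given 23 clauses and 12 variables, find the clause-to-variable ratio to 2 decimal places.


Clause-to-variable ratio = clauses / variables.
23 / 12 = 1.92.

1.92


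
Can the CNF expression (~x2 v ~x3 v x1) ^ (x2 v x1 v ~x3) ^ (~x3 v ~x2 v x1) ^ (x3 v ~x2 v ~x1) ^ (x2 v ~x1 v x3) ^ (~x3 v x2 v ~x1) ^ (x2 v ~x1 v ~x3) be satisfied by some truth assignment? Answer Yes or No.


Check all 8 possible truth assignments.
Number of satisfying assignments found: 3.
The formula is satisfiable.

Yes


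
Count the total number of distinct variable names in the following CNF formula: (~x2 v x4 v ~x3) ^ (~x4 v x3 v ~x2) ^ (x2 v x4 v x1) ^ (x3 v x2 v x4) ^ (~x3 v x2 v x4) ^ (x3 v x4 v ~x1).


Identify each distinct variable in the formula.
Variables found: x1, x2, x3, x4.
Total distinct variables = 4.

4


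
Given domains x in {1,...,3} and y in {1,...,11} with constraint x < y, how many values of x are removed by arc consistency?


For the constraint x < y, x needs a supporting value in y's domain.
x can be at most 10 (one less than y's maximum).
Valid x values from domain: 3 out of 3.
Pruned = 3 - 3 = 0.

0


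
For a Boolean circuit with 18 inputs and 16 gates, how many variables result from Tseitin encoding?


The Tseitin transformation introduces one auxiliary variable per gate.
Total variables = inputs + gates = 18 + 16 = 34.

34


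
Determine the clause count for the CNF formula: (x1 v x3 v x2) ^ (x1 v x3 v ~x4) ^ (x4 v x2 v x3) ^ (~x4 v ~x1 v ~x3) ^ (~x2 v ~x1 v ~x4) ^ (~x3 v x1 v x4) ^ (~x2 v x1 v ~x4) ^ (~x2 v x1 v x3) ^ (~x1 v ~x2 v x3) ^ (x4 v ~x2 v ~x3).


Each group enclosed in parentheses joined by ^ is one clause.
Counting the conjuncts: 10 clauses.

10


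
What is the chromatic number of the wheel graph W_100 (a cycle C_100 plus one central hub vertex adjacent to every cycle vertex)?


W_100 consists of the cycle C_100 together with a hub vertex adjacent to every cycle vertex.
The cycle C_100 needs 2 colors (even cycle -> 2).
The hub is adjacent to every cycle vertex, so it must receive a new color distinct from all of them.
Chromatic number = 2 + 1 = 3.

3
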